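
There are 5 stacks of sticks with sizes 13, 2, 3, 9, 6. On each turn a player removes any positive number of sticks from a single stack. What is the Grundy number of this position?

3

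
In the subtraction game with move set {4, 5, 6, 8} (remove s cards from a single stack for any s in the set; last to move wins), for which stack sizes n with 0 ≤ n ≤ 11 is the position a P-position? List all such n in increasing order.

Build the Grundy sequence with g(k) = mex{g(k−s) : s ∈ {4, 5, 6, 8}, s ≤ k}:
g(0) = mex{} = 0
g(1) = mex{} = 0
g(2) = mex{} = 0
g(3) = mex{} = 0
g(4) = mex{0} = 1
g(5) = mex{0} = 1
g(6) = mex{0} = 1
g(7) = mex{0} = 1
g(8) = mex{0,1} = 2
g(9) = mex{0,1} = 2
g(10) = mex{0,1} = 2
g(11) = mex{0,1} = 2
The P-positions (g = 0) in 0..11 are 0, 1, 2, 3.

0, 1, 2, 3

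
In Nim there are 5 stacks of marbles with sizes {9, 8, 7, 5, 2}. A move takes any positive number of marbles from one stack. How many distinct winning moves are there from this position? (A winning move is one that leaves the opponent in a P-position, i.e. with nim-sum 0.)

3

Write each in binary and XOR column by column:
  1001  (9)
  1000  (8)
  0111  (7)
  0101  (5)
  0010  (2)
  ----
  0001  (1)
The overall nim-sum is X = 1. A stack of size p has a winning move iff p XOR X < p (reduce it to p XOR X).
  9: 9 XOR 1 = 8 < 9 — winning move (to 8).
  8: 8 XOR 1 = 9 ≥ 8 — no move.
  7: 7 XOR 1 = 6 < 7 — winning move (to 6).
  5: 5 XOR 1 = 4 < 5 — winning move (to 4).
  2: 2 XOR 1 = 3 ≥ 2 — no move.
That gives 3 winning moves.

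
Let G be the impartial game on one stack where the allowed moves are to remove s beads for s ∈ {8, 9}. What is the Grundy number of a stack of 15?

1

Grundy values for subtraction set {8, 9}:
k:     0  1  2  3  4  5  6  7  8  9 10 11 12 13 14 15
g(k):  0  0  0  0  0  0  0  0  1  1  1  1  1  1  1  1
So g(15) = 1.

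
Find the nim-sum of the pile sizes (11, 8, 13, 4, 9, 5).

6

In binary:
  1011  (11)
  1000  (8)
  1101  (13)
  0100  (4)
  1001  (9)
  0101  (5)
  ----
  0110  (6)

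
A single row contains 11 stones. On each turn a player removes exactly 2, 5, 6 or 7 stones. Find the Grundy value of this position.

3

Compute g(0), g(1), … for moves {2, 5, 6, 7}:
k:     0  1  2  3  4  5  6  7  8  9 10 11
g(k):  0  0  1  1  0  2  1  3  2  2  3  3
So g(11) = 3.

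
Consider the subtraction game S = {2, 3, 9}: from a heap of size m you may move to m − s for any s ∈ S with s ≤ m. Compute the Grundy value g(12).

0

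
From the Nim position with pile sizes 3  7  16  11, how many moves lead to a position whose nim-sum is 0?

1

Compute the nim-sum pairwise:
3 ⊕ 7 = 4
4 ⊕ 16 = 20
20 ⊕ 11 = 31
The overall nim-sum is X = 31. A pile of size p has a winning move iff p XOR X < p (reduce it to p XOR X).
  3: 3 XOR 31 = 28 ≥ 3 — no move.
  7: 7 XOR 31 = 24 ≥ 7 — no move.
  16: 16 XOR 31 = 15 < 16 — winning move (to 15).
  11: 11 XOR 31 = 20 ≥ 11 — no move.
That gives 1 winning move.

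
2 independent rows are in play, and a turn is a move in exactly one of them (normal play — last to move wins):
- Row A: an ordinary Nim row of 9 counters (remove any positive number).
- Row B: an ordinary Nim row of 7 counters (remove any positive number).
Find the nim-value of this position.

Row A is a plain Nim row of size 9, so its Grundy value is 9.
Row B is a plain Nim row of size 7, so its Grundy value is 7.
The value of a disjunctive sum is the nim-sum of the parts.
Combined value = 9 ⊕ 7 = 14.

14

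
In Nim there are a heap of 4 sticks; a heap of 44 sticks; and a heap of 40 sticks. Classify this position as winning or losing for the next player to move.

Nim-sum: 4 ⊕ 44 ⊕ 40 = 0.
The nim-sum is 0, so this is a P-position: the player to move is in a losing position under optimal play.

Losing position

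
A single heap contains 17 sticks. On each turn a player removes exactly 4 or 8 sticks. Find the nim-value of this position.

Build the Grundy sequence with g(k) = mex{g(k−s) : s ∈ {4, 8}, s ≤ k}:
k:     0  1  2  3  4  5  6  7  8  9 10 11 12 13 14 15 16 17
g(k):  0  0  0  0  1  1  1  1  2  2  2  2  0  0  0  0  1  1
So g(17) = 1.

1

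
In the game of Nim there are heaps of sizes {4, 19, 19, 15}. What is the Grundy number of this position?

11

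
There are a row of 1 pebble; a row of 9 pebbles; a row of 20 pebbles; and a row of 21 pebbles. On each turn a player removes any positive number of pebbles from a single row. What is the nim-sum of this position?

9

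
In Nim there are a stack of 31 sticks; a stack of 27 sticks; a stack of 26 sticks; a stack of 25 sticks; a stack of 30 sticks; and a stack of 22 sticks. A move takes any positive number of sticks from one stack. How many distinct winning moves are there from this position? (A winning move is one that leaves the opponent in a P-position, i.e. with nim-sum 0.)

Nim-sum: 31 XOR 27 XOR 26 XOR 25 XOR 30 XOR 22 = 15.
The overall nim-sum is X = 15. A stack of size p has a winning move iff p XOR X < p (reduce it to p XOR X).
  31: 31 XOR 15 = 16 < 31 — winning move (to 16).
  27: 27 XOR 15 = 20 < 27 — winning move (to 20).
  26: 26 XOR 15 = 21 < 26 — winning move (to 21).
  25: 25 XOR 15 = 22 < 25 — winning move (to 22).
  30: 30 XOR 15 = 17 < 30 — winning move (to 17).
  22: 22 XOR 15 = 25 ≥ 22 — no move.
That gives 5 winning moves.

5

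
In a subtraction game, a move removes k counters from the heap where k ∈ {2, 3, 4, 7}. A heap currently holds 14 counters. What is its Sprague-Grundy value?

Build the Grundy sequence with g(k) = mex{g(k−s) : s ∈ {2, 3, 4, 7}, s ≤ k}:
g(0) = mex{} = 0
g(1) = mex{} = 0
g(2) = mex{0} = 1
g(3) = mex{0} = 1
g(4) = mex{0,1} = 2
g(5) = mex{0,1} = 2
g(6) = mex{1,2} = 0
g(7) = mex{0,1,2} = 3
g(8) = mex{0,2} = 1
g(9) = mex{0,1,2,3} = 4
g(10) = mex{0,1,3} = 2
g(11) = mex{1,2,3,4} = 0
g(12) = mex{1,2,4} = 0
g(13) = mex{0,2,4} = 1
g(14) = mex{0,2,3} = 1
So g(14) = 1.

1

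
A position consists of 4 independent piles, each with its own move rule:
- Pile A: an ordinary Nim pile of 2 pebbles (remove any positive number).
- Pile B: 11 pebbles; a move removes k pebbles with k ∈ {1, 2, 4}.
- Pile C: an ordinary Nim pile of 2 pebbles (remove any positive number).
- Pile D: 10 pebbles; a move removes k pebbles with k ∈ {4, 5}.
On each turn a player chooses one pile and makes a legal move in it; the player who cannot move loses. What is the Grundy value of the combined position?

Pile A is a plain Nim pile of size 2, so its Grundy value is 2.
For pile B, compute g(0), g(1), … with moves {1, 2, 4}:
k:     0  1  2  3  4  5  6  7  8  9 10 11
g(k):  0  1  2  0  1  2  0  1  2  0  1  2
So g(11) = 2.
Pile C is a plain Nim pile of size 2, so its Grundy value is 2.
For pile D, compute g(0), g(1), … with moves {4, 5}:
g(0) = mex{} = 0
g(1) = mex{} = 0
g(2) = mex{} = 0
g(3) = mex{} = 0
g(4) = mex{0} = 1
g(5) = mex{0} = 1
g(6) = mex{0} = 1
g(7) = mex{0} = 1
g(8) = mex{0,1} = 2
g(9) = mex{1} = 0
g(10) = mex{1} = 0
So g(10) = 0.
By the Sprague-Grundy theorem, the Grundy value of a sum of independent games is the XOR of the component values.
Combined value = 2 XOR 2 XOR 2 XOR 0 = 2.

2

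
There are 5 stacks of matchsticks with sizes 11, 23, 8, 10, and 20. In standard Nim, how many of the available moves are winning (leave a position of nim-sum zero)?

Compute the nim-sum pairwise:
11 ⊕ 23 = 28
28 ⊕ 8 = 20
20 ⊕ 10 = 30
30 ⊕ 20 = 10
The overall nim-sum is X = 10. A stack of size p has a winning move iff p XOR X < p (reduce it to p XOR X).
  11: 11 XOR 10 = 1 < 11 — winning move (to 1).
  23: 23 XOR 10 = 29 ≥ 23 — no move.
  8: 8 XOR 10 = 2 < 8 — winning move (to 2).
  10: 10 XOR 10 = 0 < 10 — winning move (to 0).
  20: 20 XOR 10 = 30 ≥ 20 — no move.
That gives 3 winning moves.

3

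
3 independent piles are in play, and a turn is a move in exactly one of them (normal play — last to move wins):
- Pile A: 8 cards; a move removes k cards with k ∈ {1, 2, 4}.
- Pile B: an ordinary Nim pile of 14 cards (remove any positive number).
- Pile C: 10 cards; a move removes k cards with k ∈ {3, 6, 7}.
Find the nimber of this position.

For pile A, compute g(0), g(1), … with moves {1, 2, 4}:
g(0) = mex{} = 0
g(1) = mex{0} = 1
g(2) = mex{0,1} = 2
g(3) = mex{1,2} = 0
g(4) = mex{0,2} = 1
g(5) = mex{0,1} = 2
g(6) = mex{1,2} = 0
g(7) = mex{0,2} = 1
g(8) = mex{0,1} = 2
So g(8) = 2.
Pile B is a plain Nim pile of size 14, so its Grundy value is 14.
For pile C, compute g(0), g(1), … with moves {3, 6, 7}:
g(0) = mex{} = 0
g(1) = mex{} = 0
g(2) = mex{} = 0
g(3) = mex{0} = 1
g(4) = mex{0} = 1
g(5) = mex{0} = 1
g(6) = mex{0,1} = 2
g(7) = mex{0,1} = 2
g(8) = mex{0,1} = 2
g(9) = mex{0,1,2} = 3
g(10) = mex{1,2} = 0
So g(10) = 0.
The value of a disjunctive sum is the nim-sum of the parts.
Combined value = 2 ⊕ 14 ⊕ 0 = 12.

12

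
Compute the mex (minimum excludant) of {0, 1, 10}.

2

The values 0, 1 are all present; 2 is the first non-negative integer missing from the set.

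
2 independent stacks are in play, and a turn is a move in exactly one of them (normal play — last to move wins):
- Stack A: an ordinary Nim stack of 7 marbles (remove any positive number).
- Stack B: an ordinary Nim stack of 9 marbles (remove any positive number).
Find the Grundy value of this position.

14

Stack A is a plain Nim stack of size 7, so its Grundy value is 7.
Stack B is a plain Nim stack of size 9, so its Grundy value is 9.
The value of a disjunctive sum is the nim-sum of the parts.
Combined value = 7 ⊕ 9 = 14.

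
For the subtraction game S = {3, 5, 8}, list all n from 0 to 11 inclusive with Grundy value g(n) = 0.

0, 1, 2, 11

Build the Grundy sequence with g(k) = mex{g(k−s) : s ∈ {3, 5, 8}, s ≤ k}:
k:     0  1  2  3  4  5  6  7  8  9 10 11
g(k):  0  0  0  1  1  1  2  2  2  3  3  0
The P-positions (g = 0) in 0..11 are 0, 1, 2, 11.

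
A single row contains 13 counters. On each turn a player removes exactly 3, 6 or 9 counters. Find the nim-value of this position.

0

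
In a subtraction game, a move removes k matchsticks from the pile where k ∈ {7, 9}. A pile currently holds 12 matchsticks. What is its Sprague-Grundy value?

1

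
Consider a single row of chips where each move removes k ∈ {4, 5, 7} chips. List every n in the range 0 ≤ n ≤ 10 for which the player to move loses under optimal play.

Grundy values for subtraction set {4, 5, 7}:
g(0) = mex{} = 0
g(1) = mex{} = 0
g(2) = mex{} = 0
g(3) = mex{} = 0
g(4) = mex{0} = 1
g(5) = mex{0} = 1
g(6) = mex{0} = 1
g(7) = mex{0} = 1
g(8) = mex{0,1} = 2
g(9) = mex{0,1} = 2
g(10) = mex{0,1} = 2
The P-positions (g = 0) in 0..10 are 0, 1, 2, 3.

0, 1, 2, 3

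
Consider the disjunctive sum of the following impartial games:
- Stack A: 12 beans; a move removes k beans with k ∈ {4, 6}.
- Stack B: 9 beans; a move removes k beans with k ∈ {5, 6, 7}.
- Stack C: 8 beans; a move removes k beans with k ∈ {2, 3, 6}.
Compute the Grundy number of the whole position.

Grundy values for stack A (subtraction set {4, 6}):
k:     0  1  2  3  4  5  6  7  8  9 10 11 12
g(k):  0  0  0  0  1  1  1  1  2  2  0  0  0
So g(12) = 0.
Build the Grundy sequence for stack B with g(k) = mex{g(k−s) : s ∈ {5, 6, 7}, s ≤ k}:
g(0) = mex{} = 0
g(1) = mex{} = 0
g(2) = mex{} = 0
g(3) = mex{} = 0
g(4) = mex{} = 0
g(5) = mex{0} = 1
g(6) = mex{0} = 1
g(7) = mex{0} = 1
g(8) = mex{0} = 1
g(9) = mex{0} = 1
So g(9) = 1.
For stack C, compute g(0), g(1), … with moves {2, 3, 6}:
k:     0  1  2  3  4  5  6  7  8
g(k):  0  0  1  1  2  0  3  1  2
So g(8) = 2.
The value of a disjunctive sum is the nim-sum of the parts.
Combined value = 0 XOR 1 XOR 2 = 3.

3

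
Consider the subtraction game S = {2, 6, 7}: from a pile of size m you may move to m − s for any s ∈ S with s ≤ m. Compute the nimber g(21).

Compute g(0), g(1), … for moves {2, 6, 7}:
k:     0  1  2  3  4  5  6  7  8  9 10 11 12 13 14 15 16 17 18 19 20 21
g(k):  0  0  1  1  0  0  1  1  2  0  3  1  2  0  0  1  1  0  0  1  1  2
So g(21) = 2.

2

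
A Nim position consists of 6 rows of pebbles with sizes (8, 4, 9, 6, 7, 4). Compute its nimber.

0

Compute the nim-sum pairwise:
8 XOR 4 = 12
12 XOR 9 = 5
5 XOR 6 = 3
3 XOR 7 = 4
4 XOR 4 = 0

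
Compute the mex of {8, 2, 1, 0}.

3

The values 0, 1, 2 are all present; 3 is the first non-negative integer missing from the set.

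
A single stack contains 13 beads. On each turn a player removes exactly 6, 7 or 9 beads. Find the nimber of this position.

2

Build the Grundy sequence with g(k) = mex{g(k−s) : s ∈ {6, 7, 9}, s ≤ k}:
k:     0  1  2  3  4  5  6  7  8  9 10 11 12 13
g(k):  0  0  0  0  0  0  1  1  1  1  1  1  2  2
So g(13) = 2.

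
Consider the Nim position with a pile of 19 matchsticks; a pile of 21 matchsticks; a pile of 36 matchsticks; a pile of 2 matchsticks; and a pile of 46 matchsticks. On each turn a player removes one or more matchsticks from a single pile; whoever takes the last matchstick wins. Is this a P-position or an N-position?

N-position

Bitwise XOR of the heap sizes:
  010011  (19)
  010101  (21)
  100100  (36)
  000010  (2)
  101110  (46)
  ------
  001110  (14)
The nim-sum is 14 ≠ 0, so this is an N-position: the player to move can win.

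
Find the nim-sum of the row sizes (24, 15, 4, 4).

Nim-sum: 24 ^ 15 ^ 4 ^ 4 = 23.

23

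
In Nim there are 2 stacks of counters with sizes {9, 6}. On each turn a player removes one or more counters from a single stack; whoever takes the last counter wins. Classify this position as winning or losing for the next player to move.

Winning position

Compute the nim-sum pairwise:
9 XOR 6 = 15
The nim-sum is 15 ≠ 0, so this is an N-position: the player to move can win.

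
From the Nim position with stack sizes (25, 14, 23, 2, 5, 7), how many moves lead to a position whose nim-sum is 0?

Compute the nim-sum pairwise:
25 ⊕ 14 = 23
23 ⊕ 23 = 0
0 ⊕ 2 = 2
2 ⊕ 5 = 7
7 ⊕ 7 = 0
The nim-sum is already 0, so every move leaves a nonzero nim-sum — there are no winning moves.

0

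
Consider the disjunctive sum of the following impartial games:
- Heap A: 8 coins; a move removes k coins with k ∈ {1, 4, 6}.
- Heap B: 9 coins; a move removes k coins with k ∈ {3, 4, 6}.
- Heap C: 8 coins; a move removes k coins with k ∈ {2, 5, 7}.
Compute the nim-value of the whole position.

3

Build the Grundy sequence for heap A with g(k) = mex{g(k−s) : s ∈ {1, 4, 6}, s ≤ k}:
k:     0  1  2  3  4  5  6  7  8
g(k):  0  1  0  1  2  0  1  0  1
So g(8) = 1.
Build the Grundy sequence for heap B with g(k) = mex{g(k−s) : s ∈ {3, 4, 6}, s ≤ k}:
g(0) = mex{} = 0
g(1) = mex{} = 0
g(2) = mex{} = 0
g(3) = mex{0} = 1
g(4) = mex{0} = 1
g(5) = mex{0} = 1
g(6) = mex{0,1} = 2
g(7) = mex{0,1} = 2
g(8) = mex{0,1} = 2
g(9) = mex{1,2} = 0
So g(9) = 0.
Grundy values for heap C (subtraction set {2, 5, 7}):
k:     0  1  2  3  4  5  6  7  8
g(k):  0  0  1  1  0  2  1  3  2
So g(8) = 2.
The value of a disjunctive sum is the nim-sum of the parts.
Combined value = 1 ⊕ 0 ⊕ 2 = 3.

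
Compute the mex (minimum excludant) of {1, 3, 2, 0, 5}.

The values 0, 1, 2, 3 are all present; 4 is the first non-negative integer missing from the set.

4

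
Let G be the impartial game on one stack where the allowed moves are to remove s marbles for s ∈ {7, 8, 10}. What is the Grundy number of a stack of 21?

0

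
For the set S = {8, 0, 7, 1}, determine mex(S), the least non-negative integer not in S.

The values 0, 1 are all present; 2 is the first non-negative integer missing from the set.

2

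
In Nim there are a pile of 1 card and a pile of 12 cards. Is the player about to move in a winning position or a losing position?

Write each in binary and XOR column by column:
  0001  (1)
  1100  (12)
  ----
  1101  (13)
The nim-sum is 13 ≠ 0, so this is an N-position: the player to move can win.

Winning position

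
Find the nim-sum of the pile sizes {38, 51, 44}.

Nim-sum: 38 XOR 51 XOR 44 = 57.

57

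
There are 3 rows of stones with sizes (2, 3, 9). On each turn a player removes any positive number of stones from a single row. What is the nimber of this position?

8

Compute the nim-sum pairwise:
2 ⊕ 3 = 1
1 ⊕ 9 = 8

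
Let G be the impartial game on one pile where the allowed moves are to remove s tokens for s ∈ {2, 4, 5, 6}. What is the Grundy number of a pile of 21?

2

Build the Grundy sequence with g(k) = mex{g(k−s) : s ∈ {2, 4, 5, 6}, s ≤ k}:
k:     0  1  2  3  4  5  6  7  8  9 10 11 12 13 14 15 16 17 18 19 20 21
g(k):  0  0  1  1  2  2  3  3  0  0  1  1  2  2  3  3  0  0  1  1  2  2
So g(21) = 2.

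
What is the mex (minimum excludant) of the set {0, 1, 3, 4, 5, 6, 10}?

2

The values 0, 1 are all present; 2 is the first non-negative integer missing from the set.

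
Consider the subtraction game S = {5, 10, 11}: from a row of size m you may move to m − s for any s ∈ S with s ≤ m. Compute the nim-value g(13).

Grundy values for subtraction set {5, 10, 11}:
k:     0  1  2  3  4  5  6  7  8  9 10 11 12 13
g(k):  0  0  0  0  0  1  1  1  1  1  2  2  2  2
So g(13) = 2.

2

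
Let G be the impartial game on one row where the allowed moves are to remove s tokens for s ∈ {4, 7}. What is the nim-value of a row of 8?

Compute g(0), g(1), … for moves {4, 7}:
k:     0  1  2  3  4  5  6  7  8
g(k):  0  0  0  0  1  1  1  1  2
So g(8) = 2.

2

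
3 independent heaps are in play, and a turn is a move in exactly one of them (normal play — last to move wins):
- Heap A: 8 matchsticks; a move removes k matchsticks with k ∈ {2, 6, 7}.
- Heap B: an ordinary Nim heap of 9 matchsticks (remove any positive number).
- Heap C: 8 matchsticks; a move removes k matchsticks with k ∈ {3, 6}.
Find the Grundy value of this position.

For heap A, compute g(0), g(1), … with moves {2, 6, 7}:
g(0) = mex{} = 0
g(1) = mex{} = 0
g(2) = mex{0} = 1
g(3) = mex{0} = 1
g(4) = mex{1} = 0
g(5) = mex{1} = 0
g(6) = mex{0} = 1
g(7) = mex{0} = 1
g(8) = mex{0,1} = 2
So g(8) = 2.
Heap B is a plain Nim heap of size 9, so its Grundy value is 9.
For heap C, compute g(0), g(1), … with moves {3, 6}:
g(0) = mex{} = 0
g(1) = mex{} = 0
g(2) = mex{} = 0
g(3) = mex{0} = 1
g(4) = mex{0} = 1
g(5) = mex{0} = 1
g(6) = mex{0,1} = 2
g(7) = mex{0,1} = 2
g(8) = mex{0,1} = 2
So g(8) = 2.
By the Sprague-Grundy theorem, the Grundy value of a sum of independent games is the XOR of the component values.
Combined value = 2 XOR 9 XOR 2 = 9.

9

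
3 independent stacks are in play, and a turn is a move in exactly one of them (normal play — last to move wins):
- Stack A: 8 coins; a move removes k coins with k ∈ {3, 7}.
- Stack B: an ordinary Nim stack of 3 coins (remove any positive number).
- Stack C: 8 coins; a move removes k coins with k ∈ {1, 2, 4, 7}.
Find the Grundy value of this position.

Build the Grundy sequence for stack A with g(k) = mex{g(k−s) : s ∈ {3, 7}, s ≤ k}:
g(0) = mex{} = 0
g(1) = mex{} = 0
g(2) = mex{} = 0
g(3) = mex{0} = 1
g(4) = mex{0} = 1
g(5) = mex{0} = 1
g(6) = mex{1} = 0
g(7) = mex{0,1} = 2
g(8) = mex{0,1} = 2
So g(8) = 2.
Stack B is a plain Nim stack of size 3, so its Grundy value is 3.
Grundy values for stack C (subtraction set {1, 2, 4, 7}):
g(0) = mex{} = 0
g(1) = mex{0} = 1
g(2) = mex{0,1} = 2
g(3) = mex{1,2} = 0
g(4) = mex{0,2} = 1
g(5) = mex{0,1} = 2
g(6) = mex{1,2} = 0
g(7) = mex{0,2} = 1
g(8) = mex{0,1} = 2
So g(8) = 2.
By the Sprague-Grundy theorem, the Grundy value of a sum of independent games is the XOR of the component values.
Combined value = 2 XOR 3 XOR 2 = 3.

3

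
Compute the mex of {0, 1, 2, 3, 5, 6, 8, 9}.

4

The values 0, 1, 2, 3 are all present; 4 is the first non-negative integer missing from the set.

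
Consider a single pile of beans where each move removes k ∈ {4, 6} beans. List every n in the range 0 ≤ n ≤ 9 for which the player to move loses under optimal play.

Compute g(0), g(1), … for moves {4, 6}:
g(0) = mex{} = 0
g(1) = mex{} = 0
g(2) = mex{} = 0
g(3) = mex{} = 0
g(4) = mex{0} = 1
g(5) = mex{0} = 1
g(6) = mex{0} = 1
g(7) = mex{0} = 1
g(8) = mex{0,1} = 2
g(9) = mex{0,1} = 2
The P-positions (g = 0) in 0..9 are 0, 1, 2, 3.

0, 1, 2, 3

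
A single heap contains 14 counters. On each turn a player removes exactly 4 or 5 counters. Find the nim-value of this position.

1

Compute g(0), g(1), … for moves {4, 5}:
k:     0  1  2  3  4  5  6  7  8  9 10 11 12 13 14
g(k):  0  0  0  0  1  1  1  1  2  0  0  0  0  1  1
So g(14) = 1.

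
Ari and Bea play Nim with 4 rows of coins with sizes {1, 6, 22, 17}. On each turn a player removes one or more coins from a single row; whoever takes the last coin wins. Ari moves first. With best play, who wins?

Bea wins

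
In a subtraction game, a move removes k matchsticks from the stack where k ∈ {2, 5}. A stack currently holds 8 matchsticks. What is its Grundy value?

Compute g(0), g(1), … for moves {2, 5}:
k:     0  1  2  3  4  5  6  7  8
g(k):  0  0  1  1  0  2  1  0  0
So g(8) = 0.

0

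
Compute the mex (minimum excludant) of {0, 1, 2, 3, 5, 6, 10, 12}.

4

The values 0, 1, 2, 3 are all present; 4 is the first non-negative integer missing from the set.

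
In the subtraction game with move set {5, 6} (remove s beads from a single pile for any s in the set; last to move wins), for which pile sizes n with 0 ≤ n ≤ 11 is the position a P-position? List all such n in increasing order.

0, 1, 2, 3, 4, 11

Build the Grundy sequence with g(k) = mex{g(k−s) : s ∈ {5, 6}, s ≤ k}:
k:     0  1  2  3  4  5  6  7  8  9 10 11
g(k):  0  0  0  0  0  1  1  1  1  1  2  0
The P-positions (g = 0) in 0..11 are 0, 1, 2, 3, 4, 11.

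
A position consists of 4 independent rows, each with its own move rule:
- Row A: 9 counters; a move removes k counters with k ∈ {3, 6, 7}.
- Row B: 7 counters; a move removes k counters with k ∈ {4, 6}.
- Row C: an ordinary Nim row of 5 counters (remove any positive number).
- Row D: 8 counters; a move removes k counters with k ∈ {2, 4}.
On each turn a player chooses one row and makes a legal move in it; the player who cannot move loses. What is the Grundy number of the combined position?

6

For row A, compute g(0), g(1), … with moves {3, 6, 7}:
k:     0  1  2  3  4  5  6  7  8  9
g(k):  0  0  0  1  1  1  2  2  2  3
So g(9) = 3.
For row B, compute g(0), g(1), … with moves {4, 6}:
k:     0  1  2  3  4  5  6  7
g(k):  0  0  0  0  1  1  1  1
So g(7) = 1.
Row C is a plain Nim row of size 5, so its Grundy value is 5.
Grundy values for row D (subtraction set {2, 4}):
g(0) = mex{} = 0
g(1) = mex{} = 0
g(2) = mex{0} = 1
g(3) = mex{0} = 1
g(4) = mex{0,1} = 2
g(5) = mex{0,1} = 2
g(6) = mex{1,2} = 0
g(7) = mex{1,2} = 0
g(8) = mex{0,2} = 1
So g(8) = 1.
The value of a disjunctive sum is the nim-sum of the parts.
Combined value = 3 ⊕ 1 ⊕ 5 ⊕ 1 = 6.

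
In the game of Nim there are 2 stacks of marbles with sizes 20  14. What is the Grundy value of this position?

In binary:
  10100  (20)
  01110  (14)
  -----
  11010  (26)

26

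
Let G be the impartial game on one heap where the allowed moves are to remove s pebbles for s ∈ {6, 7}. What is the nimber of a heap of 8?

1

Build the Grundy sequence with g(k) = mex{g(k−s) : s ∈ {6, 7}, s ≤ k}:
k:     0  1  2  3  4  5  6  7  8
g(k):  0  0  0  0  0  0  1  1  1
So g(8) = 1.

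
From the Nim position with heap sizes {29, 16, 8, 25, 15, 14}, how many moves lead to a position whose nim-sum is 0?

In binary:
  11101  (29)
  10000  (16)
  01000  (8)
  11001  (25)
  01111  (15)
  01110  (14)
  -----
  11101  (29)
The overall nim-sum is X = 29. A heap of size p has a winning move iff p XOR X < p (reduce it to p XOR X).
  29: 29 XOR 29 = 0 < 29 — winning move (to 0).
  16: 16 XOR 29 = 13 < 16 — winning move (to 13).
  8: 8 XOR 29 = 21 ≥ 8 — no move.
  25: 25 XOR 29 = 4 < 25 — winning move (to 4).
  15: 15 XOR 29 = 18 ≥ 15 — no move.
  14: 14 XOR 29 = 19 ≥ 14 — no move.
That gives 3 winning moves.

3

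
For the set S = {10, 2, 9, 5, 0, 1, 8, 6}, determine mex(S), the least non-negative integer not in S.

The values 0, 1, 2 are all present; 3 is the first non-negative integer missing from the set.

3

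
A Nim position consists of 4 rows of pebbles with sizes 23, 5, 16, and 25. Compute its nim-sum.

27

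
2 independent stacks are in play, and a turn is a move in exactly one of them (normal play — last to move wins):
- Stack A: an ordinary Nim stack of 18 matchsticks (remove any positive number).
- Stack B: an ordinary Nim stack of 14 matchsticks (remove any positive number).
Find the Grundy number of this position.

Stack A is a plain Nim stack of size 18, so its Grundy value is 18.
Stack B is a plain Nim stack of size 14, so its Grundy value is 14.
By the Sprague-Grundy theorem, the Grundy value of a sum of independent games is the XOR of the component values.
Combined value = 18 ⊕ 14 = 28.

28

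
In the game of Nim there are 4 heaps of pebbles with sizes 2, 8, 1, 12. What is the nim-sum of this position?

7

Nim-sum: 2 ^ 8 ^ 1 ^ 12 = 7.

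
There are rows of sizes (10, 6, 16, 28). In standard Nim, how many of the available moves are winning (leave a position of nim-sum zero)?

Nim-sum: 10 XOR 6 XOR 16 XOR 28 = 0.
The nim-sum is already 0, so every move leaves a nonzero nim-sum — there are no winning moves.

0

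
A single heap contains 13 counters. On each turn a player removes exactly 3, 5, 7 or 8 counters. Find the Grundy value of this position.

Grundy values for subtraction set {3, 5, 7, 8}:
g(0) = mex{} = 0
g(1) = mex{} = 0
g(2) = mex{} = 0
g(3) = mex{0} = 1
g(4) = mex{0} = 1
g(5) = mex{0} = 1
g(6) = mex{0,1} = 2
g(7) = mex{0,1} = 2
g(8) = mex{0,1} = 2
g(9) = mex{0,1,2} = 3
g(10) = mex{0,1,2} = 3
g(11) = mex{1,2} = 0
g(12) = mex{1,2,3} = 0
g(13) = mex{1,2,3} = 0
So g(13) = 0.

0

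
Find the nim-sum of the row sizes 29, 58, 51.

20

Bitwise XOR of the heap sizes:
  011101  (29)
  111010  (58)
  110011  (51)
  ------
  010100  (20)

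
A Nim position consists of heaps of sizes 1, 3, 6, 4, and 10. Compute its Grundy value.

Nim-sum: 1 XOR 3 XOR 6 XOR 4 XOR 10 = 10.

10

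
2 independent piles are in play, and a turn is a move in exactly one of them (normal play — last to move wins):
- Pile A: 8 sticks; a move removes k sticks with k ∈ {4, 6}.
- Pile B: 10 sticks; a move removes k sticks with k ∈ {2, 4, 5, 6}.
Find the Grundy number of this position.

Grundy values for pile A (subtraction set {4, 6}):
k:     0  1  2  3  4  5  6  7  8
g(k):  0  0  0  0  1  1  1  1  2
So g(8) = 2.
Grundy values for pile B (subtraction set {2, 4, 5, 6}):
g(0) = mex{} = 0
g(1) = mex{} = 0
g(2) = mex{0} = 1
g(3) = mex{0} = 1
g(4) = mex{0,1} = 2
g(5) = mex{0,1} = 2
g(6) = mex{0,1,2} = 3
g(7) = mex{0,1,2} = 3
g(8) = mex{1,2,3} = 0
g(9) = mex{1,2,3} = 0
g(10) = mex{0,2,3} = 1
So g(10) = 1.
The value of a disjunctive sum is the nim-sum of the parts.
Combined value = 2 ⊕ 1 = 3.

3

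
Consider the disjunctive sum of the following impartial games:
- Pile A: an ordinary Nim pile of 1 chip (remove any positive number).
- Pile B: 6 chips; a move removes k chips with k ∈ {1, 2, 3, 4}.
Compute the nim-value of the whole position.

0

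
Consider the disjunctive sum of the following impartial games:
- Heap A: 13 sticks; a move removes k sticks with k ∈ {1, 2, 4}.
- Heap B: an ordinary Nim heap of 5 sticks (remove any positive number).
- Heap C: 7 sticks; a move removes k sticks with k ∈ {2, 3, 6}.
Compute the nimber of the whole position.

Grundy values for heap A (subtraction set {1, 2, 4}):
k:     0  1  2  3  4  5  6  7  8  9 10 11 12 13
g(k):  0  1  2  0  1  2  0  1  2  0  1  2  0  1
So g(13) = 1.
Heap B is a plain Nim heap of size 5, so its Grundy value is 5.
Build the Grundy sequence for heap C with g(k) = mex{g(k−s) : s ∈ {2, 3, 6}, s ≤ k}:
k:     0  1  2  3  4  5  6  7
g(k):  0  0  1  1  2  0  3  1
So g(7) = 1.
The value of a disjunctive sum is the nim-sum of the parts.
Combined value = 1 ⊕ 5 ⊕ 1 = 5.

5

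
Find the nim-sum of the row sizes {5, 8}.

13

Write each in binary and XOR column by column:
  0101  (5)
  1000  (8)
  ----
  1101  (13)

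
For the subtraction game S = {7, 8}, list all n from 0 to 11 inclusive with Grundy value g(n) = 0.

Grundy values for subtraction set {7, 8}:
g(0) = mex{} = 0
g(1) = mex{} = 0
g(2) = mex{} = 0
g(3) = mex{} = 0
g(4) = mex{} = 0
g(5) = mex{} = 0
g(6) = mex{} = 0
g(7) = mex{0} = 1
g(8) = mex{0} = 1
g(9) = mex{0} = 1
g(10) = mex{0} = 1
g(11) = mex{0} = 1
The P-positions (g = 0) in 0..11 are 0, 1, 2, 3, 4, 5, 6.

0, 1, 2, 3, 4, 5, 6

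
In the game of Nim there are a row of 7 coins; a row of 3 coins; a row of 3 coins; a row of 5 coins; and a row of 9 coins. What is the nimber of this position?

Compute the nim-sum pairwise:
7 XOR 3 = 4
4 XOR 3 = 7
7 XOR 5 = 2
2 XOR 9 = 11

11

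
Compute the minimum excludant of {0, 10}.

0 is in the set but 1 is not, so the mex is 1.

1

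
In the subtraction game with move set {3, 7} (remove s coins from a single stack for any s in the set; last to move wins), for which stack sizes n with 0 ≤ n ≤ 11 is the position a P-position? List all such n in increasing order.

0, 1, 2, 6, 10, 11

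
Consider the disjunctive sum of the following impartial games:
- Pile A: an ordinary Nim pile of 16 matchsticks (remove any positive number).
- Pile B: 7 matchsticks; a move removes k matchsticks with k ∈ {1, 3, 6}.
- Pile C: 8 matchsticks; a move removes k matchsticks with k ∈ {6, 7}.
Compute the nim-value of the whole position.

Pile A is a plain Nim pile of size 16, so its Grundy value is 16.
Build the Grundy sequence for pile B with g(k) = mex{g(k−s) : s ∈ {1, 3, 6}, s ≤ k}:
k:     0  1  2  3  4  5  6  7
g(k):  0  1  0  1  0  1  2  3
So g(7) = 3.
Grundy values for pile C (subtraction set {6, 7}):
k:     0  1  2  3  4  5  6  7  8
g(k):  0  0  0  0  0  0  1  1  1
So g(8) = 1.
The value of a disjunctive sum is the nim-sum of the parts.
Combined value = 16 XOR 3 XOR 1 = 18.

18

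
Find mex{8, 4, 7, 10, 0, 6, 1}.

2

The values 0, 1 are all present; 2 is the first non-negative integer missing from the set.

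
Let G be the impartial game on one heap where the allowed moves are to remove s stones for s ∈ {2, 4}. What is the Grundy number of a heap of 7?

Build the Grundy sequence with g(k) = mex{g(k−s) : s ∈ {2, 4}, s ≤ k}:
k:     0  1  2  3  4  5  6  7
g(k):  0  0  1  1  2  2  0  0
So g(7) = 0.

0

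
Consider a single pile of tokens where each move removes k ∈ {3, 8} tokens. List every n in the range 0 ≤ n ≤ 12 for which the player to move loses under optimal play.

Grundy values for subtraction set {3, 8}:
g(0) = mex{} = 0
g(1) = mex{} = 0
g(2) = mex{} = 0
g(3) = mex{0} = 1
g(4) = mex{0} = 1
g(5) = mex{0} = 1
g(6) = mex{1} = 0
g(7) = mex{1} = 0
g(8) = mex{0,1} = 2
g(9) = mex{0} = 1
g(10) = mex{0} = 1
g(11) = mex{1,2} = 0
g(12) = mex{1} = 0
The P-positions (g = 0) in 0..12 are 0, 1, 2, 6, 7, 11, 12.

0, 1, 2, 6, 7, 11, 12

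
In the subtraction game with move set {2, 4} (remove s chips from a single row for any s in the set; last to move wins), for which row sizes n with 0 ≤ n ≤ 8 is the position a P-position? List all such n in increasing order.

0, 1, 6, 7

Grundy values for subtraction set {2, 4}:
g(0) = mex{} = 0
g(1) = mex{} = 0
g(2) = mex{0} = 1
g(3) = mex{0} = 1
g(4) = mex{0,1} = 2
g(5) = mex{0,1} = 2
g(6) = mex{1,2} = 0
g(7) = mex{1,2} = 0
g(8) = mex{0,2} = 1
The P-positions (g = 0) in 0..8 are 0, 1, 6, 7.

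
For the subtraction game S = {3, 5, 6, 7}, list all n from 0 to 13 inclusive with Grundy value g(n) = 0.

0, 1, 2, 10, 11, 12

Compute g(0), g(1), … for moves {3, 5, 6, 7}:
g(0) = mex{} = 0
g(1) = mex{} = 0
g(2) = mex{} = 0
g(3) = mex{0} = 1
g(4) = mex{0} = 1
g(5) = mex{0} = 1
g(6) = mex{0,1} = 2
g(7) = mex{0,1} = 2
g(8) = mex{0,1} = 2
g(9) = mex{0,1,2} = 3
g(10) = mex{1,2} = 0
g(11) = mex{1,2} = 0
g(12) = mex{1,2,3} = 0
g(13) = mex{0,2} = 1
The P-positions (g = 0) in 0..13 are 0, 1, 2, 10, 11, 12.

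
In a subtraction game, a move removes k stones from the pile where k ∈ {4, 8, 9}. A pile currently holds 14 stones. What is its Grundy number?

0

Grundy values for subtraction set {4, 8, 9}:
g(0) = mex{} = 0
g(1) = mex{} = 0
g(2) = mex{} = 0
g(3) = mex{} = 0
g(4) = mex{0} = 1
g(5) = mex{0} = 1
g(6) = mex{0} = 1
g(7) = mex{0} = 1
g(8) = mex{0,1} = 2
g(9) = mex{0,1} = 2
g(10) = mex{0,1} = 2
g(11) = mex{0,1} = 2
g(12) = mex{0,1,2} = 3
g(13) = mex{1,2} = 0
g(14) = mex{1,2} = 0
So g(14) = 0.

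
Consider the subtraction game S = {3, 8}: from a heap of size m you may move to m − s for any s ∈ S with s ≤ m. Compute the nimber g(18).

0

Build the Grundy sequence with g(k) = mex{g(k−s) : s ∈ {3, 8}, s ≤ k}:
k:     0  1  2  3  4  5  6  7  8  9 10 11 12 13 14 15 16 17 18
g(k):  0  0  0  1  1  1  0  0  2  1  1  0  0  0  1  1  1  0  0
So g(18) = 0.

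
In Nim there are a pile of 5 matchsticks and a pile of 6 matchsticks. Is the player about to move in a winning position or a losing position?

Winning position

Compute the nim-sum pairwise:
5 ⊕ 6 = 3
The nim-sum is 3 ≠ 0, so this is an N-position: the player to move can win.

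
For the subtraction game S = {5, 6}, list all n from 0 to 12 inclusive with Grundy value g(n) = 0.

Grundy values for subtraction set {5, 6}:
g(0) = mex{} = 0
g(1) = mex{} = 0
g(2) = mex{} = 0
g(3) = mex{} = 0
g(4) = mex{} = 0
g(5) = mex{0} = 1
g(6) = mex{0} = 1
g(7) = mex{0} = 1
g(8) = mex{0} = 1
g(9) = mex{0} = 1
g(10) = mex{0,1} = 2
g(11) = mex{1} = 0
g(12) = mex{1} = 0
The P-positions (g = 0) in 0..12 are 0, 1, 2, 3, 4, 11, 12.

0, 1, 2, 3, 4, 11, 12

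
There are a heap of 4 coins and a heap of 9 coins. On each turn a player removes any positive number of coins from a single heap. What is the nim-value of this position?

13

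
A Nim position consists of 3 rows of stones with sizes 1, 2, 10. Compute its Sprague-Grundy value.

Nim-sum: 1 XOR 2 XOR 10 = 9.

9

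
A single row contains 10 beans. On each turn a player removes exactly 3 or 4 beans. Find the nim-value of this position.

Build the Grundy sequence with g(k) = mex{g(k−s) : s ∈ {3, 4}, s ≤ k}:
g(0) = mex{} = 0
g(1) = mex{} = 0
g(2) = mex{} = 0
g(3) = mex{0} = 1
g(4) = mex{0} = 1
g(5) = mex{0} = 1
g(6) = mex{0,1} = 2
g(7) = mex{1} = 0
g(8) = mex{1} = 0
g(9) = mex{1,2} = 0
g(10) = mex{0,2} = 1
So g(10) = 1.

1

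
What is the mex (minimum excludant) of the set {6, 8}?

0 is not in the set, so the mex is 0.

0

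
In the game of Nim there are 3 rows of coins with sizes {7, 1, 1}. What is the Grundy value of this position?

7

Compute the nim-sum pairwise:
7 XOR 1 = 6
6 XOR 1 = 7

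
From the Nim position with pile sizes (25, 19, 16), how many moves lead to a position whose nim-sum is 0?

3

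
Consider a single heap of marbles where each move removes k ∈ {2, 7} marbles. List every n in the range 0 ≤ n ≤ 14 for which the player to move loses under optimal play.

0, 1, 4, 5, 9, 10, 13, 14

Grundy values for subtraction set {2, 7}:
g(0) = mex{} = 0
g(1) = mex{} = 0
g(2) = mex{0} = 1
g(3) = mex{0} = 1
g(4) = mex{1} = 0
g(5) = mex{1} = 0
g(6) = mex{0} = 1
g(7) = mex{0} = 1
g(8) = mex{0,1} = 2
g(9) = mex{1} = 0
g(10) = mex{1,2} = 0
g(11) = mex{0} = 1
g(12) = mex{0} = 1
g(13) = mex{1} = 0
g(14) = mex{1} = 0
The P-positions (g = 0) in 0..14 are 0, 1, 4, 5, 9, 10, 13, 14.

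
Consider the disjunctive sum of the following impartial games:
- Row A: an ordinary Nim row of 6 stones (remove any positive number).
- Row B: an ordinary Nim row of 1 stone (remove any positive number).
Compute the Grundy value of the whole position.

7

Row A is a plain Nim row of size 6, so its Grundy value is 6.
Row B is a plain Nim row of size 1, so its Grundy value is 1.
The value of a disjunctive sum is the nim-sum of the parts.
Combined value = 6 ⊕ 1 = 7.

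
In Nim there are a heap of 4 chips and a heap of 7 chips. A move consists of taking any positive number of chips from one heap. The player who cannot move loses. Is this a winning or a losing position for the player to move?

Compute the nim-sum pairwise:
4 XOR 7 = 3
The nim-sum is 3 ≠ 0, so this is an N-position: the player to move can win.

Winning position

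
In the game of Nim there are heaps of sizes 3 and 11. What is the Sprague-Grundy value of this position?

Nim-sum: 3 XOR 11 = 8.

8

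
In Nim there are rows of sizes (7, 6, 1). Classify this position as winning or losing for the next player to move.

Losing position

Bitwise XOR of the heap sizes:
  111  (7)
  110  (6)
  001  (1)
  ---
  000  (0)
The nim-sum is 0, so this is a P-position: the player to move is in a losing position under optimal play.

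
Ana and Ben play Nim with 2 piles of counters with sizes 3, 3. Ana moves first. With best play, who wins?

Ben wins

Compute the nim-sum pairwise:
3 ⊕ 3 = 0
The nim-sum is 0, so this is a P-position: the player to move is in a losing position under optimal play; Ana is about to move from it and so loses — Ben wins.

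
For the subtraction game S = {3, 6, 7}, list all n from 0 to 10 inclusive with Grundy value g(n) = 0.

Build the Grundy sequence with g(k) = mex{g(k−s) : s ∈ {3, 6, 7}, s ≤ k}:
k:     0  1  2  3  4  5  6  7  8  9 10
g(k):  0  0  0  1  1  1  2  2  2  3  0
The P-positions (g = 0) in 0..10 are 0, 1, 2, 10.

0, 1, 2, 10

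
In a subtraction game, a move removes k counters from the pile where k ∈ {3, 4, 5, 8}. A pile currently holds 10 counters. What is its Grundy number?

3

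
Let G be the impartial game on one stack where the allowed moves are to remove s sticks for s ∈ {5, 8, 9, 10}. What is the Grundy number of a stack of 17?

Compute g(0), g(1), … for moves {5, 8, 9, 10}:
k:     0  1  2  3  4  5  6  7  8  9 10 11 12 13 14 15 16 17
g(k):  0  0  0  0  0  1  1  1  1  1  2  2  2  2  2  0  0  0
So g(17) = 0.

0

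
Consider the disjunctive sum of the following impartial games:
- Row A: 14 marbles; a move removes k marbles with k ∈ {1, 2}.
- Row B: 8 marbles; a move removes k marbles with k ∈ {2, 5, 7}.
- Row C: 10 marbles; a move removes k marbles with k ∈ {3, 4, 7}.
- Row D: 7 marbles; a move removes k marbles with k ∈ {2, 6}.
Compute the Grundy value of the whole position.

Grundy values for row A (subtraction set {1, 2}):
g(0) = mex{} = 0
g(1) = mex{0} = 1
g(2) = mex{0,1} = 2
g(3) = mex{1,2} = 0
g(4) = mex{0,2} = 1
g(5) = mex{0,1} = 2
g(6) = mex{1,2} = 0
g(7) = mex{0,2} = 1
g(8) = mex{0,1} = 2
g(9) = mex{1,2} = 0
g(10) = mex{0,2} = 1
g(11) = mex{0,1} = 2
g(12) = mex{1,2} = 0
g(13) = mex{0,2} = 1
g(14) = mex{0,1} = 2
So g(14) = 2.
For row B, compute g(0), g(1), … with moves {2, 5, 7}:
g(0) = mex{} = 0
g(1) = mex{} = 0
g(2) = mex{0} = 1
g(3) = mex{0} = 1
g(4) = mex{1} = 0
g(5) = mex{0,1} = 2
g(6) = mex{0} = 1
g(7) = mex{0,1,2} = 3
g(8) = mex{0,1} = 2
So g(8) = 2.
For row C, compute g(0), g(1), … with moves {3, 4, 7}:
g(0) = mex{} = 0
g(1) = mex{} = 0
g(2) = mex{} = 0
g(3) = mex{0} = 1
g(4) = mex{0} = 1
g(5) = mex{0} = 1
g(6) = mex{0,1} = 2
g(7) = mex{0,1} = 2
g(8) = mex{0,1} = 2
g(9) = mex{0,1,2} = 3
g(10) = mex{1,2} = 0
So g(10) = 0.
For row D, compute g(0), g(1), … with moves {2, 6}:
g(0) = mex{} = 0
g(1) = mex{} = 0
g(2) = mex{0} = 1
g(3) = mex{0} = 1
g(4) = mex{1} = 0
g(5) = mex{1} = 0
g(6) = mex{0} = 1
g(7) = mex{0} = 1
So g(7) = 1.
The value of a disjunctive sum is the nim-sum of the parts.
Combined value = 2 XOR 2 XOR 0 XOR 1 = 1.

1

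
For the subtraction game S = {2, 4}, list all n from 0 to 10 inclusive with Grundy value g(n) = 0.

0, 1, 6, 7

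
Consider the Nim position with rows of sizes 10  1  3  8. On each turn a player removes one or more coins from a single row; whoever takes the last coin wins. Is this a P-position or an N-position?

P-position

Bitwise XOR of the heap sizes:
  1010  (10)
  0001  (1)
  0011  (3)
  1000  (8)
  ----
  0000  (0)
The nim-sum is 0, so this is a P-position: the player to move is in a losing position under optimal play.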